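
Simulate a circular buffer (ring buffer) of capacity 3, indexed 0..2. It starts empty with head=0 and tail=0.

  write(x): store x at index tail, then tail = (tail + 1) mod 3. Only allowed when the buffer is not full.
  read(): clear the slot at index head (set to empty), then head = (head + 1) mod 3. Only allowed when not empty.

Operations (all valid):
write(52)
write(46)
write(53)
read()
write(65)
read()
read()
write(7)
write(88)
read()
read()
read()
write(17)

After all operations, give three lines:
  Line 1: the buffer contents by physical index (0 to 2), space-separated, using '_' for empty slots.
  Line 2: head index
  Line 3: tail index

Answer: 17 _ _
0
1

Derivation:
write(52): buf=[52 _ _], head=0, tail=1, size=1
write(46): buf=[52 46 _], head=0, tail=2, size=2
write(53): buf=[52 46 53], head=0, tail=0, size=3
read(): buf=[_ 46 53], head=1, tail=0, size=2
write(65): buf=[65 46 53], head=1, tail=1, size=3
read(): buf=[65 _ 53], head=2, tail=1, size=2
read(): buf=[65 _ _], head=0, tail=1, size=1
write(7): buf=[65 7 _], head=0, tail=2, size=2
write(88): buf=[65 7 88], head=0, tail=0, size=3
read(): buf=[_ 7 88], head=1, tail=0, size=2
read(): buf=[_ _ 88], head=2, tail=0, size=1
read(): buf=[_ _ _], head=0, tail=0, size=0
write(17): buf=[17 _ _], head=0, tail=1, size=1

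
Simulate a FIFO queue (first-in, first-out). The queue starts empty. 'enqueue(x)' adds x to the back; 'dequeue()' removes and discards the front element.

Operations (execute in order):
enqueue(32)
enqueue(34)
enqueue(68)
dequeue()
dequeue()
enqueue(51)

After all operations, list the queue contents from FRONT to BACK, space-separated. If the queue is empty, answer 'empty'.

enqueue(32): [32]
enqueue(34): [32, 34]
enqueue(68): [32, 34, 68]
dequeue(): [34, 68]
dequeue(): [68]
enqueue(51): [68, 51]

Answer: 68 51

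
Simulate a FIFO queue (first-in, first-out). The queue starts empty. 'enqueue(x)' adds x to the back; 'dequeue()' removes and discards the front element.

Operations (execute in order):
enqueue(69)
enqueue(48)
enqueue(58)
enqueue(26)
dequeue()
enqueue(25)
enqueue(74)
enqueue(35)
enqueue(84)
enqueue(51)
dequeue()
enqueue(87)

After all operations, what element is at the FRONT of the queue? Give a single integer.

Answer: 58

Derivation:
enqueue(69): queue = [69]
enqueue(48): queue = [69, 48]
enqueue(58): queue = [69, 48, 58]
enqueue(26): queue = [69, 48, 58, 26]
dequeue(): queue = [48, 58, 26]
enqueue(25): queue = [48, 58, 26, 25]
enqueue(74): queue = [48, 58, 26, 25, 74]
enqueue(35): queue = [48, 58, 26, 25, 74, 35]
enqueue(84): queue = [48, 58, 26, 25, 74, 35, 84]
enqueue(51): queue = [48, 58, 26, 25, 74, 35, 84, 51]
dequeue(): queue = [58, 26, 25, 74, 35, 84, 51]
enqueue(87): queue = [58, 26, 25, 74, 35, 84, 51, 87]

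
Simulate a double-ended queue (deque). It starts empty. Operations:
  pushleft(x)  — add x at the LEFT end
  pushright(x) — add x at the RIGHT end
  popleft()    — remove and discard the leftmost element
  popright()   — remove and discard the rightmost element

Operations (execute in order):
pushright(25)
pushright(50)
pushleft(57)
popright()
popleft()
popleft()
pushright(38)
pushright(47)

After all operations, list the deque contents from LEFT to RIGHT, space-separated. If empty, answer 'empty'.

Answer: 38 47

Derivation:
pushright(25): [25]
pushright(50): [25, 50]
pushleft(57): [57, 25, 50]
popright(): [57, 25]
popleft(): [25]
popleft(): []
pushright(38): [38]
pushright(47): [38, 47]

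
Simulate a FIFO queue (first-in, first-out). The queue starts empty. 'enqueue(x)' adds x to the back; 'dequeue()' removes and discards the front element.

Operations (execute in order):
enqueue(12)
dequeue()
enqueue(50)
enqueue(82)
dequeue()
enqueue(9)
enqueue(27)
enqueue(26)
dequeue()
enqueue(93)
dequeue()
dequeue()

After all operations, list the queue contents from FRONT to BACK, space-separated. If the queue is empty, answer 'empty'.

Answer: 26 93

Derivation:
enqueue(12): [12]
dequeue(): []
enqueue(50): [50]
enqueue(82): [50, 82]
dequeue(): [82]
enqueue(9): [82, 9]
enqueue(27): [82, 9, 27]
enqueue(26): [82, 9, 27, 26]
dequeue(): [9, 27, 26]
enqueue(93): [9, 27, 26, 93]
dequeue(): [27, 26, 93]
dequeue(): [26, 93]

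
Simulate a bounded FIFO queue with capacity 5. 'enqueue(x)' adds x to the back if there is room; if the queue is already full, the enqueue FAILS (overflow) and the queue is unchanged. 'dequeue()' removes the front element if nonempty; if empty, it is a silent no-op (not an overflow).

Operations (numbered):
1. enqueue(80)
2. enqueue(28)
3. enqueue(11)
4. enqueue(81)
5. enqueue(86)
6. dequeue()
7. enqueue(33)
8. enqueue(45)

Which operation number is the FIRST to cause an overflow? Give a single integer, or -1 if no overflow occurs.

Answer: 8

Derivation:
1. enqueue(80): size=1
2. enqueue(28): size=2
3. enqueue(11): size=3
4. enqueue(81): size=4
5. enqueue(86): size=5
6. dequeue(): size=4
7. enqueue(33): size=5
8. enqueue(45): size=5=cap → OVERFLOW (fail)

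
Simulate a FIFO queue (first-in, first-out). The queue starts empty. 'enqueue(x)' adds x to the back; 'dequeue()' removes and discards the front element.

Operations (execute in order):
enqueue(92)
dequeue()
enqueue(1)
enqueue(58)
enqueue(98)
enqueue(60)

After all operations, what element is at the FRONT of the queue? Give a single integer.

Answer: 1

Derivation:
enqueue(92): queue = [92]
dequeue(): queue = []
enqueue(1): queue = [1]
enqueue(58): queue = [1, 58]
enqueue(98): queue = [1, 58, 98]
enqueue(60): queue = [1, 58, 98, 60]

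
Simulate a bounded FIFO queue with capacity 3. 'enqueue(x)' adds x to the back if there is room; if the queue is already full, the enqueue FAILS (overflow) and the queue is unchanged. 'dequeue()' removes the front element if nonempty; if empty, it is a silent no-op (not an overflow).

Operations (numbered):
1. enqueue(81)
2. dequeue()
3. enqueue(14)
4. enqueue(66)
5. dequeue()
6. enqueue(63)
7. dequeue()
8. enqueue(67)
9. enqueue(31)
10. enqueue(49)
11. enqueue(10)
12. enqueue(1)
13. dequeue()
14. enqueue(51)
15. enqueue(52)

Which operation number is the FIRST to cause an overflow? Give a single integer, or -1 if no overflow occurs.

Answer: 10

Derivation:
1. enqueue(81): size=1
2. dequeue(): size=0
3. enqueue(14): size=1
4. enqueue(66): size=2
5. dequeue(): size=1
6. enqueue(63): size=2
7. dequeue(): size=1
8. enqueue(67): size=2
9. enqueue(31): size=3
10. enqueue(49): size=3=cap → OVERFLOW (fail)
11. enqueue(10): size=3=cap → OVERFLOW (fail)
12. enqueue(1): size=3=cap → OVERFLOW (fail)
13. dequeue(): size=2
14. enqueue(51): size=3
15. enqueue(52): size=3=cap → OVERFLOW (fail)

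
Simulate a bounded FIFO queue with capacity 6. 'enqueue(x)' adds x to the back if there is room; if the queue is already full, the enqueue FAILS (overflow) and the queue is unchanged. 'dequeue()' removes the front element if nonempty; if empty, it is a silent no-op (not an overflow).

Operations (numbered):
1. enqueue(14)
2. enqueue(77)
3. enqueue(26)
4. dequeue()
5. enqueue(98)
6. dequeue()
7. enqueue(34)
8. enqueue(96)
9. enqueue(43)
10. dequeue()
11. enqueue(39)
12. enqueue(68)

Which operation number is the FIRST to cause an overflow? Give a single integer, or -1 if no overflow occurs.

Answer: -1

Derivation:
1. enqueue(14): size=1
2. enqueue(77): size=2
3. enqueue(26): size=3
4. dequeue(): size=2
5. enqueue(98): size=3
6. dequeue(): size=2
7. enqueue(34): size=3
8. enqueue(96): size=4
9. enqueue(43): size=5
10. dequeue(): size=4
11. enqueue(39): size=5
12. enqueue(68): size=6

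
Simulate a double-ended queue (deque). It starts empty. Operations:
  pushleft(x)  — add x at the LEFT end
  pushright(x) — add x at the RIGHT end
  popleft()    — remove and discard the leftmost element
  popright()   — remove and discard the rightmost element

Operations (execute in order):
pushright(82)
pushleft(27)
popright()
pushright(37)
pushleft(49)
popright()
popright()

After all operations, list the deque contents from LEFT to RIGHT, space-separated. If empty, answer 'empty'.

pushright(82): [82]
pushleft(27): [27, 82]
popright(): [27]
pushright(37): [27, 37]
pushleft(49): [49, 27, 37]
popright(): [49, 27]
popright(): [49]

Answer: 49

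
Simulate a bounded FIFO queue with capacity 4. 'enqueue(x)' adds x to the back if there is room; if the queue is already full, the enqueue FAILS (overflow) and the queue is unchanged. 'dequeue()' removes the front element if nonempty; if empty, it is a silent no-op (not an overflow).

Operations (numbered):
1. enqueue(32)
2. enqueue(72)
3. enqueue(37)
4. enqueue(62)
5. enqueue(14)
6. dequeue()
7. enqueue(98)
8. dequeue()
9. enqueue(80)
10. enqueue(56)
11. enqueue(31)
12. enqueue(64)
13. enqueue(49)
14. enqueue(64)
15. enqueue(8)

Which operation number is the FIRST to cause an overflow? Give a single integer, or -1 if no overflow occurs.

1. enqueue(32): size=1
2. enqueue(72): size=2
3. enqueue(37): size=3
4. enqueue(62): size=4
5. enqueue(14): size=4=cap → OVERFLOW (fail)
6. dequeue(): size=3
7. enqueue(98): size=4
8. dequeue(): size=3
9. enqueue(80): size=4
10. enqueue(56): size=4=cap → OVERFLOW (fail)
11. enqueue(31): size=4=cap → OVERFLOW (fail)
12. enqueue(64): size=4=cap → OVERFLOW (fail)
13. enqueue(49): size=4=cap → OVERFLOW (fail)
14. enqueue(64): size=4=cap → OVERFLOW (fail)
15. enqueue(8): size=4=cap → OVERFLOW (fail)

Answer: 5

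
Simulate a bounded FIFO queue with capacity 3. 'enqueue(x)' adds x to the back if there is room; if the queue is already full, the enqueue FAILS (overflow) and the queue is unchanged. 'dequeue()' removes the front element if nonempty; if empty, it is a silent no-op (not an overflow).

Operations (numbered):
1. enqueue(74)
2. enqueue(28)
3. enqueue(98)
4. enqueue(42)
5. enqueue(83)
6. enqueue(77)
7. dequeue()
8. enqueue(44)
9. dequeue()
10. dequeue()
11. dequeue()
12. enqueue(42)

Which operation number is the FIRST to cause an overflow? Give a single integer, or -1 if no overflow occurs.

1. enqueue(74): size=1
2. enqueue(28): size=2
3. enqueue(98): size=3
4. enqueue(42): size=3=cap → OVERFLOW (fail)
5. enqueue(83): size=3=cap → OVERFLOW (fail)
6. enqueue(77): size=3=cap → OVERFLOW (fail)
7. dequeue(): size=2
8. enqueue(44): size=3
9. dequeue(): size=2
10. dequeue(): size=1
11. dequeue(): size=0
12. enqueue(42): size=1

Answer: 4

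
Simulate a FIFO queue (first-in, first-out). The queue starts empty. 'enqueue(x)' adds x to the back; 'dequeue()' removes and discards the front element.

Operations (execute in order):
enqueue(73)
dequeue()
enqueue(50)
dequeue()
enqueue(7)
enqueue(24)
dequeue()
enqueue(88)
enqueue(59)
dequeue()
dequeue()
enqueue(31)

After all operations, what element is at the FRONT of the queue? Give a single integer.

Answer: 59

Derivation:
enqueue(73): queue = [73]
dequeue(): queue = []
enqueue(50): queue = [50]
dequeue(): queue = []
enqueue(7): queue = [7]
enqueue(24): queue = [7, 24]
dequeue(): queue = [24]
enqueue(88): queue = [24, 88]
enqueue(59): queue = [24, 88, 59]
dequeue(): queue = [88, 59]
dequeue(): queue = [59]
enqueue(31): queue = [59, 31]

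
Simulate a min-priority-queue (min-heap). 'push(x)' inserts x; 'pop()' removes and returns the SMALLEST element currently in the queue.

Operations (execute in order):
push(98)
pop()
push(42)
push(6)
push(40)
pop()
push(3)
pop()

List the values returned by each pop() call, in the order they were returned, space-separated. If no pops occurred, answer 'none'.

push(98): heap contents = [98]
pop() → 98: heap contents = []
push(42): heap contents = [42]
push(6): heap contents = [6, 42]
push(40): heap contents = [6, 40, 42]
pop() → 6: heap contents = [40, 42]
push(3): heap contents = [3, 40, 42]
pop() → 3: heap contents = [40, 42]

Answer: 98 6 3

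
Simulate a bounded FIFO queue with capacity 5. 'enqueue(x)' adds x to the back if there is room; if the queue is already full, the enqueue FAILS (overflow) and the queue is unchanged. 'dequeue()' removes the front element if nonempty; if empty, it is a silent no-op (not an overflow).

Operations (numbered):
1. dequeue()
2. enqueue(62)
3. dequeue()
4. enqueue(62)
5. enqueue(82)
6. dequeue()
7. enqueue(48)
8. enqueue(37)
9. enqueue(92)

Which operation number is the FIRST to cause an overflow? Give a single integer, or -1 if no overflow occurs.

1. dequeue(): empty, no-op, size=0
2. enqueue(62): size=1
3. dequeue(): size=0
4. enqueue(62): size=1
5. enqueue(82): size=2
6. dequeue(): size=1
7. enqueue(48): size=2
8. enqueue(37): size=3
9. enqueue(92): size=4

Answer: -1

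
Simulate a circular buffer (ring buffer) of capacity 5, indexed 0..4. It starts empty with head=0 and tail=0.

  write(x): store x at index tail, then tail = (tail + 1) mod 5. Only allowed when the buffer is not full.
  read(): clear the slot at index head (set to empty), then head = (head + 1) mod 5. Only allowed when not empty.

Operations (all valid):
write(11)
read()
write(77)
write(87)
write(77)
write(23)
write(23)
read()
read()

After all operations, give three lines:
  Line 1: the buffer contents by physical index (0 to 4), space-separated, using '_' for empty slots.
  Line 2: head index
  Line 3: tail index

Answer: 23 _ _ 77 23
3
1

Derivation:
write(11): buf=[11 _ _ _ _], head=0, tail=1, size=1
read(): buf=[_ _ _ _ _], head=1, tail=1, size=0
write(77): buf=[_ 77 _ _ _], head=1, tail=2, size=1
write(87): buf=[_ 77 87 _ _], head=1, tail=3, size=2
write(77): buf=[_ 77 87 77 _], head=1, tail=4, size=3
write(23): buf=[_ 77 87 77 23], head=1, tail=0, size=4
write(23): buf=[23 77 87 77 23], head=1, tail=1, size=5
read(): buf=[23 _ 87 77 23], head=2, tail=1, size=4
read(): buf=[23 _ _ 77 23], head=3, tail=1, size=3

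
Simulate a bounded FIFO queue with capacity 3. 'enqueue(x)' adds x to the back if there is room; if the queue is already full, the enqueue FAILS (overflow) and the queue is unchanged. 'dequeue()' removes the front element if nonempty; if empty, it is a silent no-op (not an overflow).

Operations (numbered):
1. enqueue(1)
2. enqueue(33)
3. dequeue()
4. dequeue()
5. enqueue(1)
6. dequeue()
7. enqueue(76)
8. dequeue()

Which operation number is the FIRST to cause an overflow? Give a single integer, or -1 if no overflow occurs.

1. enqueue(1): size=1
2. enqueue(33): size=2
3. dequeue(): size=1
4. dequeue(): size=0
5. enqueue(1): size=1
6. dequeue(): size=0
7. enqueue(76): size=1
8. dequeue(): size=0

Answer: -1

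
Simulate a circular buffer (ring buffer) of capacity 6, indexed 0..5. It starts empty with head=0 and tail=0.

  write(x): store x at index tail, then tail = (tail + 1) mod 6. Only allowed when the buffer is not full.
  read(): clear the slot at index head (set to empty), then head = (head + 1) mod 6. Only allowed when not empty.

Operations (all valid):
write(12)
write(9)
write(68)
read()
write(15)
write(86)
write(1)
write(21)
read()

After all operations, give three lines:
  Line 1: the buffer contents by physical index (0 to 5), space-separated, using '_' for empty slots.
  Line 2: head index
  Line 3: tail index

write(12): buf=[12 _ _ _ _ _], head=0, tail=1, size=1
write(9): buf=[12 9 _ _ _ _], head=0, tail=2, size=2
write(68): buf=[12 9 68 _ _ _], head=0, tail=3, size=3
read(): buf=[_ 9 68 _ _ _], head=1, tail=3, size=2
write(15): buf=[_ 9 68 15 _ _], head=1, tail=4, size=3
write(86): buf=[_ 9 68 15 86 _], head=1, tail=5, size=4
write(1): buf=[_ 9 68 15 86 1], head=1, tail=0, size=5
write(21): buf=[21 9 68 15 86 1], head=1, tail=1, size=6
read(): buf=[21 _ 68 15 86 1], head=2, tail=1, size=5

Answer: 21 _ 68 15 86 1
2
1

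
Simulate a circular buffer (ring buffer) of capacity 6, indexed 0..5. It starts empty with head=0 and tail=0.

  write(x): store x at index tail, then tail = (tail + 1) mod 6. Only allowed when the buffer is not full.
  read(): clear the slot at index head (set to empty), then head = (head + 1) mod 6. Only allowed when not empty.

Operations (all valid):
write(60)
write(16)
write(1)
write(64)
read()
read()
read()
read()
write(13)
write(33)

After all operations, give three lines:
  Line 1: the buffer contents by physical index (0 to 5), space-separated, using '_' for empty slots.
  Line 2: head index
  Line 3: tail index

Answer: _ _ _ _ 13 33
4
0

Derivation:
write(60): buf=[60 _ _ _ _ _], head=0, tail=1, size=1
write(16): buf=[60 16 _ _ _ _], head=0, tail=2, size=2
write(1): buf=[60 16 1 _ _ _], head=0, tail=3, size=3
write(64): buf=[60 16 1 64 _ _], head=0, tail=4, size=4
read(): buf=[_ 16 1 64 _ _], head=1, tail=4, size=3
read(): buf=[_ _ 1 64 _ _], head=2, tail=4, size=2
read(): buf=[_ _ _ 64 _ _], head=3, tail=4, size=1
read(): buf=[_ _ _ _ _ _], head=4, tail=4, size=0
write(13): buf=[_ _ _ _ 13 _], head=4, tail=5, size=1
write(33): buf=[_ _ _ _ 13 33], head=4, tail=0, size=2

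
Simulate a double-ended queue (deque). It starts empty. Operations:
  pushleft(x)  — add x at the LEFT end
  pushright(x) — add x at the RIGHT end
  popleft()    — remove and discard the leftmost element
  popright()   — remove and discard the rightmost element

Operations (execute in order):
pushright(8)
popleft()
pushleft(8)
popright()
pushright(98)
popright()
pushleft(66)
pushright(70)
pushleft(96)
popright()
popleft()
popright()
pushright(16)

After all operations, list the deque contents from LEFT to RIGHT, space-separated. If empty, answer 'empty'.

pushright(8): [8]
popleft(): []
pushleft(8): [8]
popright(): []
pushright(98): [98]
popright(): []
pushleft(66): [66]
pushright(70): [66, 70]
pushleft(96): [96, 66, 70]
popright(): [96, 66]
popleft(): [66]
popright(): []
pushright(16): [16]

Answer: 16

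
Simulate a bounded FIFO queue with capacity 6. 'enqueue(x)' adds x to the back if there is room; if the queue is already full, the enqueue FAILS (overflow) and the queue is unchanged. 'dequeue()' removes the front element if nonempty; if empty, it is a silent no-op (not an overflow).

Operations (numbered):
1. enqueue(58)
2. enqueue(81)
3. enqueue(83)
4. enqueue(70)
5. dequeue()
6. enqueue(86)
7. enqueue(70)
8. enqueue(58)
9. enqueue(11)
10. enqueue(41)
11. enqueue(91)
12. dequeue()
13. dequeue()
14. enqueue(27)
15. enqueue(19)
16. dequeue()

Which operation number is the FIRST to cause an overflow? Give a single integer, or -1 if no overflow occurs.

Answer: 9

Derivation:
1. enqueue(58): size=1
2. enqueue(81): size=2
3. enqueue(83): size=3
4. enqueue(70): size=4
5. dequeue(): size=3
6. enqueue(86): size=4
7. enqueue(70): size=5
8. enqueue(58): size=6
9. enqueue(11): size=6=cap → OVERFLOW (fail)
10. enqueue(41): size=6=cap → OVERFLOW (fail)
11. enqueue(91): size=6=cap → OVERFLOW (fail)
12. dequeue(): size=5
13. dequeue(): size=4
14. enqueue(27): size=5
15. enqueue(19): size=6
16. dequeue(): size=5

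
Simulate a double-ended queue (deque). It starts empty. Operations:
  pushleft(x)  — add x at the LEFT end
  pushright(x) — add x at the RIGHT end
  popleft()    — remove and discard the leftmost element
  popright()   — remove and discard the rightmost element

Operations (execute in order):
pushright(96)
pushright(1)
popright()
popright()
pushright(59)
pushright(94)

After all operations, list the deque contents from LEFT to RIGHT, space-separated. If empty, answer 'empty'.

pushright(96): [96]
pushright(1): [96, 1]
popright(): [96]
popright(): []
pushright(59): [59]
pushright(94): [59, 94]

Answer: 59 94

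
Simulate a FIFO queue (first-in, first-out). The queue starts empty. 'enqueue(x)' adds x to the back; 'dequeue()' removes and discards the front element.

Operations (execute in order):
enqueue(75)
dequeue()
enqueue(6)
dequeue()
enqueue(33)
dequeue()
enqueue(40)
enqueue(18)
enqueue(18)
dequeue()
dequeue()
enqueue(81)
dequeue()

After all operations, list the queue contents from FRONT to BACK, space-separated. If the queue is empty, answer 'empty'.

Answer: 81

Derivation:
enqueue(75): [75]
dequeue(): []
enqueue(6): [6]
dequeue(): []
enqueue(33): [33]
dequeue(): []
enqueue(40): [40]
enqueue(18): [40, 18]
enqueue(18): [40, 18, 18]
dequeue(): [18, 18]
dequeue(): [18]
enqueue(81): [18, 81]
dequeue(): [81]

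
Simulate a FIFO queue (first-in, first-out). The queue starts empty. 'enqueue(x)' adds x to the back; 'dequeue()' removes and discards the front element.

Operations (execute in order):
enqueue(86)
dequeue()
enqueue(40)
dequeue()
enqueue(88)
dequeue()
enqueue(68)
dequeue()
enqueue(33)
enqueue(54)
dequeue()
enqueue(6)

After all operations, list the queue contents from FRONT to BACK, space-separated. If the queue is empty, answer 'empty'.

Answer: 54 6

Derivation:
enqueue(86): [86]
dequeue(): []
enqueue(40): [40]
dequeue(): []
enqueue(88): [88]
dequeue(): []
enqueue(68): [68]
dequeue(): []
enqueue(33): [33]
enqueue(54): [33, 54]
dequeue(): [54]
enqueue(6): [54, 6]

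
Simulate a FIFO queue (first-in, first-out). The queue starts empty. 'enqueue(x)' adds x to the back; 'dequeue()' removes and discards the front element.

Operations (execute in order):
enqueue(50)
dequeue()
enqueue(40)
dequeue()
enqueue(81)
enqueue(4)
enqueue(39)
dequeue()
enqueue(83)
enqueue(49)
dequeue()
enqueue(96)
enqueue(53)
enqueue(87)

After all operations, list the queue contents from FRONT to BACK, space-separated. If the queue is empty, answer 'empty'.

enqueue(50): [50]
dequeue(): []
enqueue(40): [40]
dequeue(): []
enqueue(81): [81]
enqueue(4): [81, 4]
enqueue(39): [81, 4, 39]
dequeue(): [4, 39]
enqueue(83): [4, 39, 83]
enqueue(49): [4, 39, 83, 49]
dequeue(): [39, 83, 49]
enqueue(96): [39, 83, 49, 96]
enqueue(53): [39, 83, 49, 96, 53]
enqueue(87): [39, 83, 49, 96, 53, 87]

Answer: 39 83 49 96 53 87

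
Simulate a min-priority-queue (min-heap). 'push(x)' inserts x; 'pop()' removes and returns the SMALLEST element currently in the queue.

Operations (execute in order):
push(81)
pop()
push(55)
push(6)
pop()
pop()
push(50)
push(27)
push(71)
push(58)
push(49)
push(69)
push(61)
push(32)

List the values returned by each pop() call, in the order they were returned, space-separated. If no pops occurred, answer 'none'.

Answer: 81 6 55

Derivation:
push(81): heap contents = [81]
pop() → 81: heap contents = []
push(55): heap contents = [55]
push(6): heap contents = [6, 55]
pop() → 6: heap contents = [55]
pop() → 55: heap contents = []
push(50): heap contents = [50]
push(27): heap contents = [27, 50]
push(71): heap contents = [27, 50, 71]
push(58): heap contents = [27, 50, 58, 71]
push(49): heap contents = [27, 49, 50, 58, 71]
push(69): heap contents = [27, 49, 50, 58, 69, 71]
push(61): heap contents = [27, 49, 50, 58, 61, 69, 71]
push(32): heap contents = [27, 32, 49, 50, 58, 61, 69, 71]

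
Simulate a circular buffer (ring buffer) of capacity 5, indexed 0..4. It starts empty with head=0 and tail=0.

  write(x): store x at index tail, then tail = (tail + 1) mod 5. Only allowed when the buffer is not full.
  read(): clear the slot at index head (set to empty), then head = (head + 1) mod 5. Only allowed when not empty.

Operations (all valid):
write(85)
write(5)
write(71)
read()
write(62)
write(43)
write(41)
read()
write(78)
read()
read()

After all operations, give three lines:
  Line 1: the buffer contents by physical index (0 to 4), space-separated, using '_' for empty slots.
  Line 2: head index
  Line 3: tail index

Answer: 41 78 _ _ 43
4
2

Derivation:
write(85): buf=[85 _ _ _ _], head=0, tail=1, size=1
write(5): buf=[85 5 _ _ _], head=0, tail=2, size=2
write(71): buf=[85 5 71 _ _], head=0, tail=3, size=3
read(): buf=[_ 5 71 _ _], head=1, tail=3, size=2
write(62): buf=[_ 5 71 62 _], head=1, tail=4, size=3
write(43): buf=[_ 5 71 62 43], head=1, tail=0, size=4
write(41): buf=[41 5 71 62 43], head=1, tail=1, size=5
read(): buf=[41 _ 71 62 43], head=2, tail=1, size=4
write(78): buf=[41 78 71 62 43], head=2, tail=2, size=5
read(): buf=[41 78 _ 62 43], head=3, tail=2, size=4
read(): buf=[41 78 _ _ 43], head=4, tail=2, size=3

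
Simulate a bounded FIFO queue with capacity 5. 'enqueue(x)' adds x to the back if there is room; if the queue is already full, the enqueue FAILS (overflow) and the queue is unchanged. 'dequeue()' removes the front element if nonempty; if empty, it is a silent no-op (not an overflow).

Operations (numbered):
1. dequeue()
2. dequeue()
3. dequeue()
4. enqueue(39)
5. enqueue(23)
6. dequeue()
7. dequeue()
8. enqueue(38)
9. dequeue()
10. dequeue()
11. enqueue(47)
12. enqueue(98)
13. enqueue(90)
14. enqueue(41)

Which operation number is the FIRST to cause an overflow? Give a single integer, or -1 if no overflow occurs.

Answer: -1

Derivation:
1. dequeue(): empty, no-op, size=0
2. dequeue(): empty, no-op, size=0
3. dequeue(): empty, no-op, size=0
4. enqueue(39): size=1
5. enqueue(23): size=2
6. dequeue(): size=1
7. dequeue(): size=0
8. enqueue(38): size=1
9. dequeue(): size=0
10. dequeue(): empty, no-op, size=0
11. enqueue(47): size=1
12. enqueue(98): size=2
13. enqueue(90): size=3
14. enqueue(41): size=4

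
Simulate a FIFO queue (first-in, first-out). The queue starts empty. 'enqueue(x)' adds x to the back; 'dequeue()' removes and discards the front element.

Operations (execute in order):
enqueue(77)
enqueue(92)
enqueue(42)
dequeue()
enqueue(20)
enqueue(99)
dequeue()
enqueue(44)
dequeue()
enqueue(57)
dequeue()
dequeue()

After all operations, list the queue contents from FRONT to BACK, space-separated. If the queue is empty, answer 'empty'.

Answer: 44 57

Derivation:
enqueue(77): [77]
enqueue(92): [77, 92]
enqueue(42): [77, 92, 42]
dequeue(): [92, 42]
enqueue(20): [92, 42, 20]
enqueue(99): [92, 42, 20, 99]
dequeue(): [42, 20, 99]
enqueue(44): [42, 20, 99, 44]
dequeue(): [20, 99, 44]
enqueue(57): [20, 99, 44, 57]
dequeue(): [99, 44, 57]
dequeue(): [44, 57]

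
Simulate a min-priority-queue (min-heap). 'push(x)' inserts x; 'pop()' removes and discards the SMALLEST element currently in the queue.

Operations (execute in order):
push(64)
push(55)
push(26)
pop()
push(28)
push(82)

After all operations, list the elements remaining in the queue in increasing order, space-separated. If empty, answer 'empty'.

push(64): heap contents = [64]
push(55): heap contents = [55, 64]
push(26): heap contents = [26, 55, 64]
pop() → 26: heap contents = [55, 64]
push(28): heap contents = [28, 55, 64]
push(82): heap contents = [28, 55, 64, 82]

Answer: 28 55 64 82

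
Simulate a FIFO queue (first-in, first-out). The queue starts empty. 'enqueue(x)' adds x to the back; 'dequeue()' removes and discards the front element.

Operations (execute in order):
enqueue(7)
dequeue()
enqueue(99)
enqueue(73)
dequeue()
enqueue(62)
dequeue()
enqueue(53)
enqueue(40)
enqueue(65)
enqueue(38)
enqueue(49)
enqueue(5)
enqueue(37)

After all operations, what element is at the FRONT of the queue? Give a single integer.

Answer: 62

Derivation:
enqueue(7): queue = [7]
dequeue(): queue = []
enqueue(99): queue = [99]
enqueue(73): queue = [99, 73]
dequeue(): queue = [73]
enqueue(62): queue = [73, 62]
dequeue(): queue = [62]
enqueue(53): queue = [62, 53]
enqueue(40): queue = [62, 53, 40]
enqueue(65): queue = [62, 53, 40, 65]
enqueue(38): queue = [62, 53, 40, 65, 38]
enqueue(49): queue = [62, 53, 40, 65, 38, 49]
enqueue(5): queue = [62, 53, 40, 65, 38, 49, 5]
enqueue(37): queue = [62, 53, 40, 65, 38, 49, 5, 37]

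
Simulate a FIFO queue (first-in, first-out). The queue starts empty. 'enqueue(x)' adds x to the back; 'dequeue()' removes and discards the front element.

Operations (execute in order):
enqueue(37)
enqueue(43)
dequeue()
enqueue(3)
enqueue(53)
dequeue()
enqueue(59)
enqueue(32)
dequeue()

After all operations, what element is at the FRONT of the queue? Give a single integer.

Answer: 53

Derivation:
enqueue(37): queue = [37]
enqueue(43): queue = [37, 43]
dequeue(): queue = [43]
enqueue(3): queue = [43, 3]
enqueue(53): queue = [43, 3, 53]
dequeue(): queue = [3, 53]
enqueue(59): queue = [3, 53, 59]
enqueue(32): queue = [3, 53, 59, 32]
dequeue(): queue = [53, 59, 32]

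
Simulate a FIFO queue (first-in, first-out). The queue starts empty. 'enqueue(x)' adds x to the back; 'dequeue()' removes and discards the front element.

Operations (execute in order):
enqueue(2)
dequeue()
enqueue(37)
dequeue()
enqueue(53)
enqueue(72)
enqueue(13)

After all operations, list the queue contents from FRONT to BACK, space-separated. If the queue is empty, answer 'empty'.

enqueue(2): [2]
dequeue(): []
enqueue(37): [37]
dequeue(): []
enqueue(53): [53]
enqueue(72): [53, 72]
enqueue(13): [53, 72, 13]

Answer: 53 72 13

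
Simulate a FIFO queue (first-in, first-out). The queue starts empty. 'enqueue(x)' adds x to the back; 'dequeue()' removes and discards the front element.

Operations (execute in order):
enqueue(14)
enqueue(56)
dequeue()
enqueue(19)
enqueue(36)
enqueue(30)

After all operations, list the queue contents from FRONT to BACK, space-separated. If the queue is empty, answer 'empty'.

enqueue(14): [14]
enqueue(56): [14, 56]
dequeue(): [56]
enqueue(19): [56, 19]
enqueue(36): [56, 19, 36]
enqueue(30): [56, 19, 36, 30]

Answer: 56 19 36 30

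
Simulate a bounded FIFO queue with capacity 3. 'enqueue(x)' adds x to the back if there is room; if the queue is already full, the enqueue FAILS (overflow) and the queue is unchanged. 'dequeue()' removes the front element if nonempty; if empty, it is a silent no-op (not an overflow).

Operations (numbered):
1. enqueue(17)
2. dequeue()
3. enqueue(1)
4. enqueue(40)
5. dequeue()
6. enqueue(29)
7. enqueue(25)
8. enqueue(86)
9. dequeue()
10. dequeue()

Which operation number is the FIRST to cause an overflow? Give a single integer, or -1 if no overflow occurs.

1. enqueue(17): size=1
2. dequeue(): size=0
3. enqueue(1): size=1
4. enqueue(40): size=2
5. dequeue(): size=1
6. enqueue(29): size=2
7. enqueue(25): size=3
8. enqueue(86): size=3=cap → OVERFLOW (fail)
9. dequeue(): size=2
10. dequeue(): size=1

Answer: 8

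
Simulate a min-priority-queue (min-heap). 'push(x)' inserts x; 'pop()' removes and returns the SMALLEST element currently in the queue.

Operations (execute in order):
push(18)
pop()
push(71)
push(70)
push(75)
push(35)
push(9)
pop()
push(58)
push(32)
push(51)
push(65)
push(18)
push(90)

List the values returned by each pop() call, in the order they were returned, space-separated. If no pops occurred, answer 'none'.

Answer: 18 9

Derivation:
push(18): heap contents = [18]
pop() → 18: heap contents = []
push(71): heap contents = [71]
push(70): heap contents = [70, 71]
push(75): heap contents = [70, 71, 75]
push(35): heap contents = [35, 70, 71, 75]
push(9): heap contents = [9, 35, 70, 71, 75]
pop() → 9: heap contents = [35, 70, 71, 75]
push(58): heap contents = [35, 58, 70, 71, 75]
push(32): heap contents = [32, 35, 58, 70, 71, 75]
push(51): heap contents = [32, 35, 51, 58, 70, 71, 75]
push(65): heap contents = [32, 35, 51, 58, 65, 70, 71, 75]
push(18): heap contents = [18, 32, 35, 51, 58, 65, 70, 71, 75]
push(90): heap contents = [18, 32, 35, 51, 58, 65, 70, 71, 75, 90]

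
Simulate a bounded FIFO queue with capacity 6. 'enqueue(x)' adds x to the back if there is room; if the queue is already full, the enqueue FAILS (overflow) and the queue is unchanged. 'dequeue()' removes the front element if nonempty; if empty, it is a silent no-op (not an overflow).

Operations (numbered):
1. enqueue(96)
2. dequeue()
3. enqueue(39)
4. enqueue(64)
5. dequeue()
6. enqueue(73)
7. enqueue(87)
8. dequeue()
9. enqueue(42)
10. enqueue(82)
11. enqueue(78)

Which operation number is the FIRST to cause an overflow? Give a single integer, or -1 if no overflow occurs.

Answer: -1

Derivation:
1. enqueue(96): size=1
2. dequeue(): size=0
3. enqueue(39): size=1
4. enqueue(64): size=2
5. dequeue(): size=1
6. enqueue(73): size=2
7. enqueue(87): size=3
8. dequeue(): size=2
9. enqueue(42): size=3
10. enqueue(82): size=4
11. enqueue(78): size=5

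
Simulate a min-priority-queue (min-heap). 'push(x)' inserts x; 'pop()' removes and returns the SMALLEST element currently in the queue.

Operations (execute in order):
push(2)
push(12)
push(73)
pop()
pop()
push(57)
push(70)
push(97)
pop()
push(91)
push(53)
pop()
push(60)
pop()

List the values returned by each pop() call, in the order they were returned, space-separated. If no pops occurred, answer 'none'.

push(2): heap contents = [2]
push(12): heap contents = [2, 12]
push(73): heap contents = [2, 12, 73]
pop() → 2: heap contents = [12, 73]
pop() → 12: heap contents = [73]
push(57): heap contents = [57, 73]
push(70): heap contents = [57, 70, 73]
push(97): heap contents = [57, 70, 73, 97]
pop() → 57: heap contents = [70, 73, 97]
push(91): heap contents = [70, 73, 91, 97]
push(53): heap contents = [53, 70, 73, 91, 97]
pop() → 53: heap contents = [70, 73, 91, 97]
push(60): heap contents = [60, 70, 73, 91, 97]
pop() → 60: heap contents = [70, 73, 91, 97]

Answer: 2 12 57 53 60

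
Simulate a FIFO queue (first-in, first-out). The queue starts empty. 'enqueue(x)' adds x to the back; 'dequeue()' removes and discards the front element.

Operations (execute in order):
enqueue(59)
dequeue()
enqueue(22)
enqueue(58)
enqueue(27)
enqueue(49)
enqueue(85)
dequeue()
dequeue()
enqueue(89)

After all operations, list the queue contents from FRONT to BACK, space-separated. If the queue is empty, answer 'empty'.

enqueue(59): [59]
dequeue(): []
enqueue(22): [22]
enqueue(58): [22, 58]
enqueue(27): [22, 58, 27]
enqueue(49): [22, 58, 27, 49]
enqueue(85): [22, 58, 27, 49, 85]
dequeue(): [58, 27, 49, 85]
dequeue(): [27, 49, 85]
enqueue(89): [27, 49, 85, 89]

Answer: 27 49 85 89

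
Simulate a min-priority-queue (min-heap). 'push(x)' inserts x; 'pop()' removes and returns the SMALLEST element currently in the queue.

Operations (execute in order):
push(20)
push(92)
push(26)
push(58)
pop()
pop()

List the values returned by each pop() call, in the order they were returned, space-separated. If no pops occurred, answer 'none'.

Answer: 20 26

Derivation:
push(20): heap contents = [20]
push(92): heap contents = [20, 92]
push(26): heap contents = [20, 26, 92]
push(58): heap contents = [20, 26, 58, 92]
pop() → 20: heap contents = [26, 58, 92]
pop() → 26: heap contents = [58, 92]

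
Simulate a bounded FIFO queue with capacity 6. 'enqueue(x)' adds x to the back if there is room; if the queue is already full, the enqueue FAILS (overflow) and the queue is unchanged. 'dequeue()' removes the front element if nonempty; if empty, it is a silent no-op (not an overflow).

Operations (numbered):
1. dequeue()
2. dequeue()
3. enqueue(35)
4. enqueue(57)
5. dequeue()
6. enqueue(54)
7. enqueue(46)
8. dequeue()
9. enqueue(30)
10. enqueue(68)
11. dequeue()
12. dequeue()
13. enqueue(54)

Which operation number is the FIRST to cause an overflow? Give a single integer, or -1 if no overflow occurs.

1. dequeue(): empty, no-op, size=0
2. dequeue(): empty, no-op, size=0
3. enqueue(35): size=1
4. enqueue(57): size=2
5. dequeue(): size=1
6. enqueue(54): size=2
7. enqueue(46): size=3
8. dequeue(): size=2
9. enqueue(30): size=3
10. enqueue(68): size=4
11. dequeue(): size=3
12. dequeue(): size=2
13. enqueue(54): size=3

Answer: -1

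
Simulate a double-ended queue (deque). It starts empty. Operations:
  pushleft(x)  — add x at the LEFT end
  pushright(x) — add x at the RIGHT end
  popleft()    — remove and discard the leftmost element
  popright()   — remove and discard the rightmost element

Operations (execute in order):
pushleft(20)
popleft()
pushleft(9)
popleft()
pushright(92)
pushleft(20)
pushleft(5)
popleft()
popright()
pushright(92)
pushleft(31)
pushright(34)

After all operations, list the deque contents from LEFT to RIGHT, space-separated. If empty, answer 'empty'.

Answer: 31 20 92 34

Derivation:
pushleft(20): [20]
popleft(): []
pushleft(9): [9]
popleft(): []
pushright(92): [92]
pushleft(20): [20, 92]
pushleft(5): [5, 20, 92]
popleft(): [20, 92]
popright(): [20]
pushright(92): [20, 92]
pushleft(31): [31, 20, 92]
pushright(34): [31, 20, 92, 34]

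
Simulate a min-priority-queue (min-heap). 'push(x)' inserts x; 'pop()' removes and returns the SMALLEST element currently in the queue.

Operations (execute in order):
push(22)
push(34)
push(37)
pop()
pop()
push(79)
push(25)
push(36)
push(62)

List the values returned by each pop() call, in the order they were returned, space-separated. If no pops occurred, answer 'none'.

push(22): heap contents = [22]
push(34): heap contents = [22, 34]
push(37): heap contents = [22, 34, 37]
pop() → 22: heap contents = [34, 37]
pop() → 34: heap contents = [37]
push(79): heap contents = [37, 79]
push(25): heap contents = [25, 37, 79]
push(36): heap contents = [25, 36, 37, 79]
push(62): heap contents = [25, 36, 37, 62, 79]

Answer: 22 34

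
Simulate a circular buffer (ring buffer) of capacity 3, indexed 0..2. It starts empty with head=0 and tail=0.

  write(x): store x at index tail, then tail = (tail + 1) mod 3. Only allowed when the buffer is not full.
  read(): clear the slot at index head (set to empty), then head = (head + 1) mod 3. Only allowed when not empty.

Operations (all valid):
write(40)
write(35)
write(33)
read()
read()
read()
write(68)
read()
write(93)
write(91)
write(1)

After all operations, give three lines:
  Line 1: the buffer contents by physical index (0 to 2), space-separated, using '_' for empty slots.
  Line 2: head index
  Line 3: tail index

Answer: 1 93 91
1
1

Derivation:
write(40): buf=[40 _ _], head=0, tail=1, size=1
write(35): buf=[40 35 _], head=0, tail=2, size=2
write(33): buf=[40 35 33], head=0, tail=0, size=3
read(): buf=[_ 35 33], head=1, tail=0, size=2
read(): buf=[_ _ 33], head=2, tail=0, size=1
read(): buf=[_ _ _], head=0, tail=0, size=0
write(68): buf=[68 _ _], head=0, tail=1, size=1
read(): buf=[_ _ _], head=1, tail=1, size=0
write(93): buf=[_ 93 _], head=1, tail=2, size=1
write(91): buf=[_ 93 91], head=1, tail=0, size=2
write(1): buf=[1 93 91], head=1, tail=1, size=3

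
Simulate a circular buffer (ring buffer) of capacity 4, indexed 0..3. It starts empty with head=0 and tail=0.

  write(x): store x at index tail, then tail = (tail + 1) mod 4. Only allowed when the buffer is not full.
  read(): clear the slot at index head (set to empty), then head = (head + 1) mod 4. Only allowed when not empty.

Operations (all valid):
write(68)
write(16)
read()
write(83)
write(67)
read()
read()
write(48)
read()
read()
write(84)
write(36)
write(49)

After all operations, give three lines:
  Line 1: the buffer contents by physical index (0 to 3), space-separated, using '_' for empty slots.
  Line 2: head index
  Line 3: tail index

Answer: _ 84 36 49
1
0

Derivation:
write(68): buf=[68 _ _ _], head=0, tail=1, size=1
write(16): buf=[68 16 _ _], head=0, tail=2, size=2
read(): buf=[_ 16 _ _], head=1, tail=2, size=1
write(83): buf=[_ 16 83 _], head=1, tail=3, size=2
write(67): buf=[_ 16 83 67], head=1, tail=0, size=3
read(): buf=[_ _ 83 67], head=2, tail=0, size=2
read(): buf=[_ _ _ 67], head=3, tail=0, size=1
write(48): buf=[48 _ _ 67], head=3, tail=1, size=2
read(): buf=[48 _ _ _], head=0, tail=1, size=1
read(): buf=[_ _ _ _], head=1, tail=1, size=0
write(84): buf=[_ 84 _ _], head=1, tail=2, size=1
write(36): buf=[_ 84 36 _], head=1, tail=3, size=2
write(49): buf=[_ 84 36 49], head=1, tail=0, size=3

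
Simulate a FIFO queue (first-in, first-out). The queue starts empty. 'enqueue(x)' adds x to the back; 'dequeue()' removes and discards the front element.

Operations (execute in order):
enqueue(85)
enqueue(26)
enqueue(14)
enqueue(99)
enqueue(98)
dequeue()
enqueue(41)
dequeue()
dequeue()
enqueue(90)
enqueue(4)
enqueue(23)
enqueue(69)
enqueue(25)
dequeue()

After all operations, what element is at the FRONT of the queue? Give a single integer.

enqueue(85): queue = [85]
enqueue(26): queue = [85, 26]
enqueue(14): queue = [85, 26, 14]
enqueue(99): queue = [85, 26, 14, 99]
enqueue(98): queue = [85, 26, 14, 99, 98]
dequeue(): queue = [26, 14, 99, 98]
enqueue(41): queue = [26, 14, 99, 98, 41]
dequeue(): queue = [14, 99, 98, 41]
dequeue(): queue = [99, 98, 41]
enqueue(90): queue = [99, 98, 41, 90]
enqueue(4): queue = [99, 98, 41, 90, 4]
enqueue(23): queue = [99, 98, 41, 90, 4, 23]
enqueue(69): queue = [99, 98, 41, 90, 4, 23, 69]
enqueue(25): queue = [99, 98, 41, 90, 4, 23, 69, 25]
dequeue(): queue = [98, 41, 90, 4, 23, 69, 25]

Answer: 98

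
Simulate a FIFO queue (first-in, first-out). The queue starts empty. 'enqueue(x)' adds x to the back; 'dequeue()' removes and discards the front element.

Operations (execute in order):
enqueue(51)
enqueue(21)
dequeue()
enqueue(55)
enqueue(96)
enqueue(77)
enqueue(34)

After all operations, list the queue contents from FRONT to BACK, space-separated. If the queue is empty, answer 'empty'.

enqueue(51): [51]
enqueue(21): [51, 21]
dequeue(): [21]
enqueue(55): [21, 55]
enqueue(96): [21, 55, 96]
enqueue(77): [21, 55, 96, 77]
enqueue(34): [21, 55, 96, 77, 34]

Answer: 21 55 96 77 34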